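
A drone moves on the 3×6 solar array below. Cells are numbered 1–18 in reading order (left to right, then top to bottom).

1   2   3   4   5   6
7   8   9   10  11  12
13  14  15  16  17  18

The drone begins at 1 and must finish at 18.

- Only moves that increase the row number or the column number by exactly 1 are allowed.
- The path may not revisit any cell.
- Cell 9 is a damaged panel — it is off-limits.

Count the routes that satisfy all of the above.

A right/down-only route from 1 to 18 makes exactly 2 down-moves and 5 right-moves in some order.
With no other constraints that would be C(7,2) = 21 routes.
Subtract routes through each blocked cell (inclusion–exclusion for overlaps): − through 9: 12 → 9.
That gives 9 routes.

9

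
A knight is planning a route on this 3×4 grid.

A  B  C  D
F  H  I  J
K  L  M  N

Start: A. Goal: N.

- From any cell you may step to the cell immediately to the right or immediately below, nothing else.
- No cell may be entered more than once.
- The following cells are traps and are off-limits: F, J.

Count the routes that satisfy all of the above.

A right/down-only route from A to N makes exactly 2 down-moves and 3 right-moves in some order.
With no other constraints that would be C(5,2) = 10 routes.
Subtract routes through each blocked cell (inclusion–exclusion for overlaps): − through F: 4 − through J: 4 + through F&J: 1 → 3.
That gives 3 routes.

3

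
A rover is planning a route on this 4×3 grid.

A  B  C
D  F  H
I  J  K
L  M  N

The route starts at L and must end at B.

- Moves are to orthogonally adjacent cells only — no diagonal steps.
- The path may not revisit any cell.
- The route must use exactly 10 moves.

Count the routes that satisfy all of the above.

4

Need simple routes of exactly 10 moves from L to B (Manhattan distance 4, so 3 moves are spent on a detour and 3 undoing it).
Enumerating: L I D F J M N K H C B | L I J M N K H F D A B | L M N K H F J I D A B | L M N K J I D F H C B.
That gives 4 routes.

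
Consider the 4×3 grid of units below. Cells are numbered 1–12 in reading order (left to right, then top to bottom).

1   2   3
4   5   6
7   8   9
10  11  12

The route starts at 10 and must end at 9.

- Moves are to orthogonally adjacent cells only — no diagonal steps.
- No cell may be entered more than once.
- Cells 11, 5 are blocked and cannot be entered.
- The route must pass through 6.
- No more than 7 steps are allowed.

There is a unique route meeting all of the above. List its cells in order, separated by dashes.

The budget equals the shortest possible length, so every move has to be on a shortest route through the required cells.
Route from 10: up 3 to 1, right 2 to 3, down 2 to 9 — 7 moves in all.
Check: all required cells visited; 7 ≤ 7 moves.

10 - 7 - 4 - 1 - 2 - 3 - 6 - 9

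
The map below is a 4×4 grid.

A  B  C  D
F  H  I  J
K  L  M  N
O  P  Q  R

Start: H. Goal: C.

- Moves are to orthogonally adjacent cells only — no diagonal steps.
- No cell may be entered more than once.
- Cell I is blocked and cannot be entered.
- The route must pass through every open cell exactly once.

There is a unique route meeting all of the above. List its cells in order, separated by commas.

Need to visit all 15 open cells exactly once, starting at H and ending at C.
Route from H: up 1 to B, left 1 to A, down 3 to O, right 1 to P, up 1 to L, right 1 to M, down 1 to Q, right 1 to R, up 3 to D, left 1 to C — 14 moves in all.
Check: all 15 open cells covered.

H, B, A, F, K, O, P, L, M, Q, R, N, J, D, C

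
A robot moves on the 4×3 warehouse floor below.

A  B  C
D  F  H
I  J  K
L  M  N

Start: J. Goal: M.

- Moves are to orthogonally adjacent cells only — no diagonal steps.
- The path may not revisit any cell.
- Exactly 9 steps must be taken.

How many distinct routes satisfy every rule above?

Need simple routes of exactly 9 moves from J to M (Manhattan distance 1, so 4 moves are spent on a detour and 4 undoing it).
Enumerating: J F D A B C H K N M | J F H C B A D I L M | J I D A B F H K N M | J I D A B C H K N M | J I D F B C H K N M | J K H C B F D I L M | J K H C B A D I L M | J K H F B A D I L M.
That gives 8 routes.

8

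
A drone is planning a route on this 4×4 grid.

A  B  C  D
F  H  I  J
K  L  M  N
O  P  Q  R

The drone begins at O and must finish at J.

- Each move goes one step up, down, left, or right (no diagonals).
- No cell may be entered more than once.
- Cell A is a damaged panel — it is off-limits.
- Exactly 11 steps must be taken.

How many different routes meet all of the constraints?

18

Need simple routes of exactly 11 moves from O to J (Manhattan distance 5, so 3 moves are spent on a detour and 3 undoing it).
Branch systematically from the start, pruning whenever the remaining move budget drops below the Manhattan distance to J or differs from it in parity. Grouping the completions by first move — via K: 7; via P: 11 — and summing: 7 + 11 = 18.
That gives 18 routes.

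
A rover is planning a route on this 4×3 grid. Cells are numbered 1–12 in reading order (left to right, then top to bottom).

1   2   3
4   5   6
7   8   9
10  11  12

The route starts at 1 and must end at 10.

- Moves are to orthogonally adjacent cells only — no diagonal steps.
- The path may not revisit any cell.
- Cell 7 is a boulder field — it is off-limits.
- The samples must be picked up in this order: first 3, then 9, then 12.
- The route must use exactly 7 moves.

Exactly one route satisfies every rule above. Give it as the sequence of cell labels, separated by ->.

1 -> 2 -> 3 -> 6 -> 9 -> 12 -> 11 -> 10

The waypoints must appear in the order 3, 9, 12, with no cell reused.
Route from 1: right 2 to 3, down 3 to 12, left 2 to 10 — 7 moves in all.
Check: order respected (3 at step 2, 9 at step 4, 12 at step 5); 7 moves as required.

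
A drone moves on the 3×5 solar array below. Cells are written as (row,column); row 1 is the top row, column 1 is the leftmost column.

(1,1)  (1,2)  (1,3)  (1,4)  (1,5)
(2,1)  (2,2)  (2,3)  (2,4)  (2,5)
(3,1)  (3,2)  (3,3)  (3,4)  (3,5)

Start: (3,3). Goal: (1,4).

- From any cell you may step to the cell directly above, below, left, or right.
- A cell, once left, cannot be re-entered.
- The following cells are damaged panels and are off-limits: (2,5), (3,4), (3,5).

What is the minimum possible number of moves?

The Manhattan distance from (3,3) to (1,4) is |3−1| + |3−4| = 3, so at least 3 moves are needed.
A route of 3 moves achieves this: (3,3) → (2,3) → (1,3) → (1,4).
Since 3 matches the lower bound, it is optimal.

3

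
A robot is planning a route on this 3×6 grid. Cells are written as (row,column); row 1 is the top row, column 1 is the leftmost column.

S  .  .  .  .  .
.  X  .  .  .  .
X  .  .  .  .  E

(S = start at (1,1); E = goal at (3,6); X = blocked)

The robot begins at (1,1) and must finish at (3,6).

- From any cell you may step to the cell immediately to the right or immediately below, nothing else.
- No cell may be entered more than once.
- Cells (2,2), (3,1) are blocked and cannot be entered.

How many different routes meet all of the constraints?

A right/down-only route from (1,1) to (3,6) makes exactly 2 down-moves and 5 right-moves in some order.
With no other constraints that would be C(7,2) = 21 routes.
Subtract routes through each blocked cell (inclusion–exclusion for overlaps): − through (2,2): 10 − through (3,1): 1 → 10.
That gives 10 routes.

10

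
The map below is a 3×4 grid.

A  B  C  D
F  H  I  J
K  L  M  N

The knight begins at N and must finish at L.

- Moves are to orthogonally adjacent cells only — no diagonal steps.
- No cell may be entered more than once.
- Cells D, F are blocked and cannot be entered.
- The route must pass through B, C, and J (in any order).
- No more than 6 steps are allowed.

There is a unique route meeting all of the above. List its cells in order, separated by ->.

N -> J -> I -> C -> B -> H -> L

The 6-move cap with required stops at B, C, J leaves no slack for detours.
Route from N: up to J, left to I, up to C, left to B, 2× down (reaching L) — 6 moves in all.
Check: all required cells visited; 6 ≤ 6 moves.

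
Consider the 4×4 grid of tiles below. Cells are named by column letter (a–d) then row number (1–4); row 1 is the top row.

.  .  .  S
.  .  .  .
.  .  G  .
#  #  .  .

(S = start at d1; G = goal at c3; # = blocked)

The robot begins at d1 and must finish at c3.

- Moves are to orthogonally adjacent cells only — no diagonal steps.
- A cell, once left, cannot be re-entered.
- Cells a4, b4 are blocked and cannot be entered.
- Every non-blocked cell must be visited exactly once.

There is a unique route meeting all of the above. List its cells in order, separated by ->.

d1 -> c1 -> b1 -> a1 -> a2 -> a3 -> b3 -> b2 -> c2 -> d2 -> d3 -> d4 -> c4 -> c3

Need to visit all 14 open cells exactly once, starting at d1 and ending at c3.
Cell c4 has only two open neighbours (c3 and d4), so the path must pass straight through it: one of those is the cell it's entered from and the other is where it exits.
Route from d1: 3× left (reaching a1), 2× down (reaching a3), right to b3, up to b2, 2× right (reaching d2), 2× down (reaching d4), left to c4, up to c3 — 13 moves in all.
Check: all 14 open cells covered.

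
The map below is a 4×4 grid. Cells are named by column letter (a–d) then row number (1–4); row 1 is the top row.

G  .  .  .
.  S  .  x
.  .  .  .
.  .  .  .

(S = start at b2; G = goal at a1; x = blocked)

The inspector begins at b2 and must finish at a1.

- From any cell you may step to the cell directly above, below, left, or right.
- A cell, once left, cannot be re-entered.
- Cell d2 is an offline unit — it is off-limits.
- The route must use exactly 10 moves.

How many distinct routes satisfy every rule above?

11

Need simple routes of exactly 10 moves from b2 to a1 (Manhattan distance 2, so 4 moves are spent on a detour and 4 undoing it).
Branch systematically from the start, pruning whenever the remaining move budget drops below the Manhattan distance to a1 or differs from it in parity. Grouping the completions by first move — via b1: 3; via b3: 3; via a2: 3; via c2: 2 — and summing: 3 + 3 + 3 + 2 = 11.
That gives 11 routes.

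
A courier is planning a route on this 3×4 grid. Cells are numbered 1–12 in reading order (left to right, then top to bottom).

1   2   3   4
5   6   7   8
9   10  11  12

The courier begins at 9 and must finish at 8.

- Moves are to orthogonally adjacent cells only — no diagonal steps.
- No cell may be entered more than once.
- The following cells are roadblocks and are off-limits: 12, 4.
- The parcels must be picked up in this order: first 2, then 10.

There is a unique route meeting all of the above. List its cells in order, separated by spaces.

The waypoints must appear in the order 2, 10, with no cell reused.
Route from 9: up 2 to 1, right 1 to 2, down 2 to 10, right 1 to 11, up 1 to 7, right 1 to 8 — 8 moves in all.
Check: order respected (2 at step 3, 10 at step 5).

9 5 1 2 6 10 11 7 8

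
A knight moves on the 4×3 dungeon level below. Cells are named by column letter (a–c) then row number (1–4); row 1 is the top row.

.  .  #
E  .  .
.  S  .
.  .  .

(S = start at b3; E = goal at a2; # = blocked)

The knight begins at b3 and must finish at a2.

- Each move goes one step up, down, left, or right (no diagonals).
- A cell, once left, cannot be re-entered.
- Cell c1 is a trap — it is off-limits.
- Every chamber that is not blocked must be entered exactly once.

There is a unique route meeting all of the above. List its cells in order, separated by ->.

Need to visit all 11 open cells exactly once, starting at b3 and ending at a2.
Cell c4 has only two open neighbours (c3 and b4), so the path must pass straight through it: one of those is the cell it's entered from and the other is where it exits.
Route from b3: left 1 to a3, down 1 to a4, right 2 to c4, up 2 to c2, left 1 to b2, up 1 to b1, left 1 to a1, down 1 to a2 — 10 moves in all.
Check: all 11 open cells covered.

b3 -> a3 -> a4 -> b4 -> c4 -> c3 -> c2 -> b2 -> b1 -> a1 -> a2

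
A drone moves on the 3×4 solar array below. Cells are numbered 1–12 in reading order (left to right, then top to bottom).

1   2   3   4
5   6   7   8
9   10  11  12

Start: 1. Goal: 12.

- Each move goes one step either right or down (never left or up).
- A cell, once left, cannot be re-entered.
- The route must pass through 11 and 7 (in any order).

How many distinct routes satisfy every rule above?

3

A right/down-only route from 1 to 12 makes exactly 2 down-moves and 3 right-moves in some order.
With no other constraints that would be C(5,2) = 10 routes.
A monotone route can only reach the required cells in the order 7, 11, so split there and multiply the segment counts: 1→7: 3; 7→11: 1; 11→12: 1; product = 3.
That gives 3 routes.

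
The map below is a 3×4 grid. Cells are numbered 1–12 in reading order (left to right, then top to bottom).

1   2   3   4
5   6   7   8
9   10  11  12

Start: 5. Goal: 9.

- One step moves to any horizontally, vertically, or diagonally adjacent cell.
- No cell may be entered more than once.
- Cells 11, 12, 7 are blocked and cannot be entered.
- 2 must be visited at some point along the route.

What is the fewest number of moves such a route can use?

Any route passes through 2 somewhere between 5 and 9. Summing Chebyshev distances along the two legs (5 → 2 → 9) gives a lower bound of 1 + 2 = 3 moves.
A route of 3 moves achieves this: 5 → 2 → 6 → 9.
Since 3 matches the lower bound, it is optimal.

3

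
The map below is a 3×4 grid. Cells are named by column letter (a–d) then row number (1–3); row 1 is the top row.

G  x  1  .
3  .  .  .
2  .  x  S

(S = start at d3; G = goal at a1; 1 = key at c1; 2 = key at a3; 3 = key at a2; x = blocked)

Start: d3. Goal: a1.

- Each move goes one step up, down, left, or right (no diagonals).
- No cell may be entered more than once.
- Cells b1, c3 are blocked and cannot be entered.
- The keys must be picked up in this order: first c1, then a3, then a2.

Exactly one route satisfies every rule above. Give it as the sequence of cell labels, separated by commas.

d3, d2, d1, c1, c2, b2, b3, a3, a2, a1

The waypoints must appear in the order c1, a3, a2, with no cell reused.
Route from d3: 2× up (reaching d1), left to c1, down to c2, left to b2, down to b3, left to a3, 2× up (reaching a1) — 9 moves in all.
Check: order respected (1 at step 3, 2 at step 7, 3 at step 8).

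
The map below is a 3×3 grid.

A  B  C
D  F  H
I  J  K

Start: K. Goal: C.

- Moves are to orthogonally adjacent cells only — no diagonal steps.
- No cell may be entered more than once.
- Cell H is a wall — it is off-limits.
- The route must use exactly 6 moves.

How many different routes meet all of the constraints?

Need simple routes of exactly 6 moves from K to C (Manhattan distance 2, so 2 moves are spent on a detour and 2 undoing it).
Enumerating: K J F D A B C | K J I D A B C | K J I D F B C.
That gives 3 routes.

3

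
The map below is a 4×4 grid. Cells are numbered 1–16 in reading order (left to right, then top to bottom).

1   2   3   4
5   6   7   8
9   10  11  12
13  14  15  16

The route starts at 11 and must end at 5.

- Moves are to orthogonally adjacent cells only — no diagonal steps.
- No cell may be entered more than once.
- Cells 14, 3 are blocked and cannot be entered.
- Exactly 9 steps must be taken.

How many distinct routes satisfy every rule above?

2

Need simple routes of exactly 9 moves from 11 to 5 (Manhattan distance 3, so 3 moves are spent on a detour and 3 undoing it).
Enumerating: 11 15 16 12 8 7 6 2 1 5 | 11 15 16 12 8 7 6 10 9 5.
That gives 2 routes.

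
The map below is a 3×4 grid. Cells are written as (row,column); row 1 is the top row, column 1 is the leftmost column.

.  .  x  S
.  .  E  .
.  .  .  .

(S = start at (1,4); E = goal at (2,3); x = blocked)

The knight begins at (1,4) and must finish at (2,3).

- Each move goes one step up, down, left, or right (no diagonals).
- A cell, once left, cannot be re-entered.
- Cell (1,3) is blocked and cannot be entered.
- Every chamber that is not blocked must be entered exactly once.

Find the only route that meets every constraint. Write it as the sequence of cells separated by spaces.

Need to visit all 11 open cells exactly once, starting at (1,4) and ending at (2,3).
Cell (3,4) has only two open neighbours ((2,4) and (3,3)), so the path must pass straight through it: one of those is the cell it's entered from and the other is where it exits.
Route from (1,4): 2× down (reaching (3,4)), 3× left (reaching (3,1)), 2× up (reaching (1,1)), right to (1,2), down to (2,2), right to (2,3) — 10 moves in all.
Check: all 11 open cells covered.

(1,4) (2,4) (3,4) (3,3) (3,2) (3,1) (2,1) (1,1) (1,2) (2,2) (2,3)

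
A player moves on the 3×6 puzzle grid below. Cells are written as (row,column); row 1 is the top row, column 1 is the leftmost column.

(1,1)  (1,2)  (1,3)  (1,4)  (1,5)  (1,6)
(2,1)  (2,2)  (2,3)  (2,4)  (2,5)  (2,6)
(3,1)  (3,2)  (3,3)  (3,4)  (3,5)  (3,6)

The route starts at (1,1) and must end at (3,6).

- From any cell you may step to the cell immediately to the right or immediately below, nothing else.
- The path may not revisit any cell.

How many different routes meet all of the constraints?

21

A right/down-only route from (1,1) to (3,6) makes exactly 2 down-moves and 5 right-moves in some order.
With no other constraints that would be C(7,2) = 21 routes.
That gives 21 routes.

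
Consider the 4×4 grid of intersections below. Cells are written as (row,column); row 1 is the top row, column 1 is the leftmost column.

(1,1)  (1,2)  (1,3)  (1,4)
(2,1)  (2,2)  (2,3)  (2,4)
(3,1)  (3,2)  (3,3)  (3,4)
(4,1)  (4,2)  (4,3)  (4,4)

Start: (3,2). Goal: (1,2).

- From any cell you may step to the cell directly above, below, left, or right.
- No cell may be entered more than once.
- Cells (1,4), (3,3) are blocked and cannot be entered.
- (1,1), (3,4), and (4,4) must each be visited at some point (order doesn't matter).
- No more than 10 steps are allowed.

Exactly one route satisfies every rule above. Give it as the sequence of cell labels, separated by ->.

(3,2) -> (4,2) -> (4,3) -> (4,4) -> (3,4) -> (2,4) -> (2,3) -> (2,2) -> (2,1) -> (1,1) -> (1,2)

The budget equals the shortest possible length, so every move has to be on a shortest route through the required cells.
Route from (3,2): down to (4,2), 2× right (reaching (4,4)), 2× up (reaching (2,4)), 3× left (reaching (2,1)), up to (1,1), right to (1,2) — 10 moves in all.
Check: all required cells visited; 10 ≤ 10 moves.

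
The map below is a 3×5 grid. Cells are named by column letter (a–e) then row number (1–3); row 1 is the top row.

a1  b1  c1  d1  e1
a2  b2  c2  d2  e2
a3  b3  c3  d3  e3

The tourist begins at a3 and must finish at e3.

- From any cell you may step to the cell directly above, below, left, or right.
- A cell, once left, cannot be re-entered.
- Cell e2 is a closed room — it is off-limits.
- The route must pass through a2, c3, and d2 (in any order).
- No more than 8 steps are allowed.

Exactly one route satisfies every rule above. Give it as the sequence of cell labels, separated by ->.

a3 -> a2 -> b2 -> b3 -> c3 -> c2 -> d2 -> d3 -> e3

Any route must reach a2, c3, and d2 and still end at e3 within 8 moves, so the order of the required stops is forced.
Route from a3: up 1 to a2, right 1 to b2, down 1 to b3, right 1 to c3, up 1 to c2, right 1 to d2, down 1 to d3, right 1 to e3 — 8 moves in all.
Check: all required cells visited; 8 ≤ 8 moves.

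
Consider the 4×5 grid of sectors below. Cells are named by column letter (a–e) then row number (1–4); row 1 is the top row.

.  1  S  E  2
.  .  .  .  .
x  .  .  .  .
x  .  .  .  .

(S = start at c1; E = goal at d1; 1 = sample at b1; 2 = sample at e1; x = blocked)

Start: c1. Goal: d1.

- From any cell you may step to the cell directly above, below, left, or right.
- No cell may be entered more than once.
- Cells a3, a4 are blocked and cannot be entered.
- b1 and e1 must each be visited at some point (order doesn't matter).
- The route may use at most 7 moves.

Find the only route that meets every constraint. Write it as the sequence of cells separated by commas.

c1, b1, b2, c2, d2, e2, e1, d1

The 7-move cap with required stops at b1, e1 leaves no slack for detours.
Route from c1: left to b1, down to b2, 3× right (reaching e2), up to e1, left to d1 — 7 moves in all.
Check: all required cells visited; 7 ≤ 7 moves.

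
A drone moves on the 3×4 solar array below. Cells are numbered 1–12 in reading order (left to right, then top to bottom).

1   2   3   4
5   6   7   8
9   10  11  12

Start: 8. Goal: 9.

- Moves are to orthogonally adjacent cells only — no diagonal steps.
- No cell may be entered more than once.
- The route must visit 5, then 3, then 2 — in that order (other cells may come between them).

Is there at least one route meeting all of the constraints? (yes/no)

no

Ignoring the required order, 13 revisit-free routes from 8 to 9 pass through all of 5, 3, and 2; the waypoint orders that occur are 3 → 2 → 5 (13) — never 5 → 3 → 2.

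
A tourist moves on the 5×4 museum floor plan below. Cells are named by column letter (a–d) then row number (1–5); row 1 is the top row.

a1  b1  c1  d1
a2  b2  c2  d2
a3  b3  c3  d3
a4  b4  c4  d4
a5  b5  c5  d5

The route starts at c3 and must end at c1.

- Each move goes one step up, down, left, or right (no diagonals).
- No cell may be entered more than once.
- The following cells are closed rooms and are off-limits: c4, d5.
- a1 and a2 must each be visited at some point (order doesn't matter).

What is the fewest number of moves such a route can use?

Any route passes through a1 and a2 in some order between c3 and c1. Summing Manhattan distances along each leg and taking the cheapest ordering (c3 → a2 → a1 → c1) gives a lower bound of 3 + 1 + 2 = 6 moves.
A route of 6 moves achieves this: c3 → c2 → b2 → a2 → a1 → b1 → c1.
Since 6 matches the lower bound, it is optimal.

6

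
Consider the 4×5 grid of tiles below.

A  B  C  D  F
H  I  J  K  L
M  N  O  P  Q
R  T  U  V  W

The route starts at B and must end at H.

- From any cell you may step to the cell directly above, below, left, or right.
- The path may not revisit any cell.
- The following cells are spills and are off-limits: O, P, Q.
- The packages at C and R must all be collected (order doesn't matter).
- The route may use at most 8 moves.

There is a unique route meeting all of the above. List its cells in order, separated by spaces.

Any route must reach C and R and still end at H within 8 moves, so the order of the required stops is forced.
Route from B: right 1 to C, down 1 to J, left 1 to I, down 2 to T, left 1 to R, up 2 to H — 8 moves in all.
Check: all required cells visited; 8 ≤ 8 moves.

B C J I N T R M H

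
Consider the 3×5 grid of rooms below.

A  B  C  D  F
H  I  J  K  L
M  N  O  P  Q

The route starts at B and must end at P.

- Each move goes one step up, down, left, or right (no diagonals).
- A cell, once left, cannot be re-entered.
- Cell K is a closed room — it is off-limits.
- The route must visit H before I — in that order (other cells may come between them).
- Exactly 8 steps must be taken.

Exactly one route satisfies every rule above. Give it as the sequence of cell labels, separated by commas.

B, A, H, M, N, I, J, O, P

The waypoints must appear in the order H, I, with no cell reused.
Route from B: left 1 to A, down 2 to M, right 1 to N, up 1 to I, right 1 to J, down 1 to O, right 1 to P — 8 moves in all.
Check: order respected (H at step 2, I at step 5); 8 moves as required.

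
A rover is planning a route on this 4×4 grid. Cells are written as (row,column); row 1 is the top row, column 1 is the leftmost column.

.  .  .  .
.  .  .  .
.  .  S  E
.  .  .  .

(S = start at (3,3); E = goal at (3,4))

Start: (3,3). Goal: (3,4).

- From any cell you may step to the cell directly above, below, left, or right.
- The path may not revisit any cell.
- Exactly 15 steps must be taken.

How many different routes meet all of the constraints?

Need simple routes of exactly 15 moves from (3,3) to (3,4) (Manhattan distance 1, so 7 moves are spent on a detour and 7 undoing it).
Enumerating: (3,3) (2,3) (2,4) (1,4) (1,3) (1,2) (1,1) (2,1) (2,2) (3,2) (3,1) (4,1) (4,2) (4,3) (4,4) (3,4) | (3,3) (3,2) (2,2) (2,3) (2,4) (1,4) (1,3) (1,2) (1,1) (2,1) (3,1) (4,1) (4,2) (4,3) (4,4) (3,4).
That gives 2 routes.

2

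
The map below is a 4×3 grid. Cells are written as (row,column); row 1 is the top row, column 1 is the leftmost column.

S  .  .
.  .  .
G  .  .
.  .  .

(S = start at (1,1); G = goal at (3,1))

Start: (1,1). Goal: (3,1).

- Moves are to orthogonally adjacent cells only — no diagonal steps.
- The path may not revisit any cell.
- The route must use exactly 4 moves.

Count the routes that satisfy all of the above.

3

Need simple routes of exactly 4 moves from (1,1) to (3,1) (Manhattan distance 2, so 1 moves are spent on a detour and 1 undoing it).
Enumerating: (1,1) (2,1) (2,2) (3,2) (3,1) | (1,1) (1,2) (2,2) (3,2) (3,1) | (1,1) (1,2) (2,2) (2,1) (3,1).
That gives 3 routes.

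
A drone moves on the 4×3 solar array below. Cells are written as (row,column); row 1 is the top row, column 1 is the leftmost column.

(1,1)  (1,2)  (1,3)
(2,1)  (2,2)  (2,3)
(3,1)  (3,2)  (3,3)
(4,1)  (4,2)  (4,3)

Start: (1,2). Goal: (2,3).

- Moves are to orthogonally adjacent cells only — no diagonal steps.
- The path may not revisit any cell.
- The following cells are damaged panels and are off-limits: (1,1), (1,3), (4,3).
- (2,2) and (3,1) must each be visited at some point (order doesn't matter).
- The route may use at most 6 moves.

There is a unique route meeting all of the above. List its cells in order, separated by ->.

(1,2) -> (2,2) -> (2,1) -> (3,1) -> (3,2) -> (3,3) -> (2,3)

The budget equals the shortest possible length, so every move has to be on a shortest route through the required cells.
Route from (1,2): down 1 to (2,2), left 1 to (2,1), down 1 to (3,1), right 2 to (3,3), up 1 to (2,3) — 6 moves in all.
Check: all required cells visited; 6 ≤ 6 moves.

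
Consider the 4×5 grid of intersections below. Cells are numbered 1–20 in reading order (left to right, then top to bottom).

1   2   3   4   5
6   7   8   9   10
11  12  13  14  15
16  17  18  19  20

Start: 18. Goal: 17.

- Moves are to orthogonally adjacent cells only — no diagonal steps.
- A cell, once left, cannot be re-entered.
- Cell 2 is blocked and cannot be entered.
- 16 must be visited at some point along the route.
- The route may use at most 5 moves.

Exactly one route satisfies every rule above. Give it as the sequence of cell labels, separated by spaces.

18 13 12 11 16 17

Any route must reach 16 and still end at 17 within 5 moves, so the order of the required stops is forced.
Route from 18: up to 13, 2× left (reaching 11), down to 16, right to 17 — 5 moves in all.
Check: all required cells visited; 5 ≤ 5 moves.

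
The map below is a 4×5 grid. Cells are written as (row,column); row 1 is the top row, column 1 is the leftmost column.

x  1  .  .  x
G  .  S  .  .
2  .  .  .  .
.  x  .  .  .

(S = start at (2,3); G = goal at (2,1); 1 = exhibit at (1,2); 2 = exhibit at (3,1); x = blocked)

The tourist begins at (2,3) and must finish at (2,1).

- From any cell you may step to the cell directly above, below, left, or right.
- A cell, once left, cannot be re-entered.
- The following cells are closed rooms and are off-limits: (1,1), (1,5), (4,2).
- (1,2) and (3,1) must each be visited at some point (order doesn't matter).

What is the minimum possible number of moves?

Any route passes through (1,2) and (3,1) in some order between (2,3) and (2,1). Summing Manhattan distances along each leg and taking the cheapest ordering ((2,3) → (1,2) → (3,1) → (2,1)) gives a lower bound of 2 + 3 + 1 = 6 moves.
A route of 6 moves achieves this: (2,3) → (1,3) → (1,2) → (2,2) → (3,2) → (3,1) → (2,1).
Since 6 matches the lower bound, it is optimal.

6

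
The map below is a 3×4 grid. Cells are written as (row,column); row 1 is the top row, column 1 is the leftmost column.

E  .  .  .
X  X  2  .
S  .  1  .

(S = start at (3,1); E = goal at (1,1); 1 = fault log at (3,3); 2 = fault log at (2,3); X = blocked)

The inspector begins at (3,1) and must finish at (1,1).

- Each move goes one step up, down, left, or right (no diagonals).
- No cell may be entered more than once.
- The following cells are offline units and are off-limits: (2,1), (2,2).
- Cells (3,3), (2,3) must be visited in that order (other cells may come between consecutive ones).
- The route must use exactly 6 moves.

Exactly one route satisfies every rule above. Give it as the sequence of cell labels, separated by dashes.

The waypoints must appear in the order (3,3), (2,3), with no cell reused.
Route from (3,1): right 2 to (3,3), up 2 to (1,3), left 2 to (1,1) — 6 moves in all.
Check: order respected (1 at step 2, 2 at step 3); 6 moves as required.

(3,1) - (3,2) - (3,3) - (2,3) - (1,3) - (1,2) - (1,1)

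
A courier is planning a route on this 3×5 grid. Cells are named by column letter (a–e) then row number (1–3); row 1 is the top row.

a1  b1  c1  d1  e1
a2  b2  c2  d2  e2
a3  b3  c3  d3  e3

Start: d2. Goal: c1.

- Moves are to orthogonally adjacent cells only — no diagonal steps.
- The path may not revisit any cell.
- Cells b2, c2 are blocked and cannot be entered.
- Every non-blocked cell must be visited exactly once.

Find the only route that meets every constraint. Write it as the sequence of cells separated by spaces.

Need to visit all 13 open cells exactly once, starting at d2 and ending at c1.
Route from d2: up to d1, right to e1, 2× down (reaching e3), 4× left (reaching a3), 2× up (reaching a1), 2× right (reaching c1) — 12 moves in all.
Check: all 13 open cells covered.

d2 d1 e1 e2 e3 d3 c3 b3 a3 a2 a1 b1 c1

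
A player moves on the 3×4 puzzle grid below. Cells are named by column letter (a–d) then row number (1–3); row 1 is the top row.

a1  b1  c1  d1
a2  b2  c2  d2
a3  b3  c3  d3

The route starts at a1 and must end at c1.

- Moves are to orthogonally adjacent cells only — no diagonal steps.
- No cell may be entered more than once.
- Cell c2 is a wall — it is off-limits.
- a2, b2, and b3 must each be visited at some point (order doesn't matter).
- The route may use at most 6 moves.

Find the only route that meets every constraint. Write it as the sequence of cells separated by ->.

a1 -> a2 -> a3 -> b3 -> b2 -> b1 -> c1

The budget equals the shortest possible length, so every move has to be on a shortest route through the required cells.
Route from a1: down 2 to a3, right 1 to b3, up 2 to b1, right 1 to c1 — 6 moves in all.
Check: all required cells visited; 6 ≤ 6 moves.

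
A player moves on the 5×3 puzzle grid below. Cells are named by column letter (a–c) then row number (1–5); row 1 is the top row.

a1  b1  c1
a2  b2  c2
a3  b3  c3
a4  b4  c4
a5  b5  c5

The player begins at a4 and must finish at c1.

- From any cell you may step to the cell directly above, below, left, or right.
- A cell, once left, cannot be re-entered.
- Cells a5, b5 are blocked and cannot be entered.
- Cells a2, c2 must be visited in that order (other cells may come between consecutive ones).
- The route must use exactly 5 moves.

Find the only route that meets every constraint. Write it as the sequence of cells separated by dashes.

a4 - a3 - a2 - b2 - c2 - c1

The waypoints must appear in the order a2, c2, with no cell reused.
Route from a4: up 2 to a2, right 2 to c2, up 1 to c1 — 5 moves in all.
Check: order respected (a2 at step 2, c2 at step 4); 5 moves as required.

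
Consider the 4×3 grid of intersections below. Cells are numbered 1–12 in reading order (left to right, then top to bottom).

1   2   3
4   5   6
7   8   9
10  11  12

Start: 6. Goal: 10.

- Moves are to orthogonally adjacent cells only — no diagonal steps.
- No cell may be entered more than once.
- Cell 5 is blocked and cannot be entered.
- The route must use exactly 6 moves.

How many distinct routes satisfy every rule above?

Need simple routes of exactly 6 moves from 6 to 10 (Manhattan distance 4, so 1 moves are spent on a detour and 1 undoing it).
Enumerating: 6 3 2 1 4 7 10 | 6 9 12 11 8 7 10.
That gives 2 routes.

2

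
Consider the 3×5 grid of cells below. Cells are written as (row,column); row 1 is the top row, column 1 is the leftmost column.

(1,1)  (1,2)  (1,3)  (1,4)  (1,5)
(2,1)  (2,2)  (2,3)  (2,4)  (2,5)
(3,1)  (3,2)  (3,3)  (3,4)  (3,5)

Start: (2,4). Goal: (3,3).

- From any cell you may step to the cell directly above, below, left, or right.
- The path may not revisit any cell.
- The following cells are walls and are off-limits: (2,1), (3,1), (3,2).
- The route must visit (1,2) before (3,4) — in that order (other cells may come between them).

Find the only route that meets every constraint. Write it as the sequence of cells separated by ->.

The waypoints must appear in the order (1,2), (3,4), with no cell reused.
Route from (2,4): 2× left (reaching (2,2)), up to (1,2), 3× right (reaching (1,5)), 2× down (reaching (3,5)), 2× left (reaching (3,3)) — 10 moves in all.
Check: order respected ((1,2) at step 3, (3,4) at step 9).

(2,4) -> (2,3) -> (2,2) -> (1,2) -> (1,3) -> (1,4) -> (1,5) -> (2,5) -> (3,5) -> (3,4) -> (3,3)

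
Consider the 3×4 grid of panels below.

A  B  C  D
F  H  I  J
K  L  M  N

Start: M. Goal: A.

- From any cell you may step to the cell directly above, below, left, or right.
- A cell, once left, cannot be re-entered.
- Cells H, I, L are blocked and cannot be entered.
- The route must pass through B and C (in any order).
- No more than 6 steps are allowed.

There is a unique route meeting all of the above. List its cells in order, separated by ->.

M -> N -> J -> D -> C -> B -> A

Any route must reach B and C and still end at A within 6 moves, so the order of the required stops is forced.
Route from M: right 1 to N, up 2 to D, left 3 to A — 6 moves in all.
Check: all required cells visited; 6 ≤ 6 moves.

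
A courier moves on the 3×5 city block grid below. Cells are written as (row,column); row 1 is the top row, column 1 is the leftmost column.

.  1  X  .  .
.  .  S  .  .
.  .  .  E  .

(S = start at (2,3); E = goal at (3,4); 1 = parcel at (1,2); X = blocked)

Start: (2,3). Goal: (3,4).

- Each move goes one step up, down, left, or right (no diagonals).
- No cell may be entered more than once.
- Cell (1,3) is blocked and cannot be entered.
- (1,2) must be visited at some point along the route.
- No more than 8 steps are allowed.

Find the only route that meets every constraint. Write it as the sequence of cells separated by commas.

Any route must reach (1,2) and still end at (3,4) within 8 moves, so the order of the required stops is forced.
Route from (2,3): left 1 to (2,2), up 1 to (1,2), left 1 to (1,1), down 2 to (3,1), right 3 to (3,4) — 8 moves in all.
Check: all required cells visited; 8 ≤ 8 moves.

(2,3), (2,2), (1,2), (1,1), (2,1), (3,1), (3,2), (3,3), (3,4)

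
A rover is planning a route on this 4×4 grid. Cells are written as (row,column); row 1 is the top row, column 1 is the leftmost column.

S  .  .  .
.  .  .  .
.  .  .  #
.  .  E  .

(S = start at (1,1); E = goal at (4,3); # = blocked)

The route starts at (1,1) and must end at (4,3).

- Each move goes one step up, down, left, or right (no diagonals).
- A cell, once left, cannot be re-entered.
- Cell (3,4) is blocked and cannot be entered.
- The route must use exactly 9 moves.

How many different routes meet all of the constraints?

15

Need simple routes of exactly 9 moves from (1,1) to (4,3) (Manhattan distance 5, so 2 moves are spent on a detour and 2 undoing it).
Branch systematically from the start, pruning whenever the remaining move budget drops below the Manhattan distance to (4,3) or differs from it in parity. Grouping the completions by first move — via (2,1): 5; via (1,2): 10 — and summing: 5 + 10 = 15.
That gives 15 routes.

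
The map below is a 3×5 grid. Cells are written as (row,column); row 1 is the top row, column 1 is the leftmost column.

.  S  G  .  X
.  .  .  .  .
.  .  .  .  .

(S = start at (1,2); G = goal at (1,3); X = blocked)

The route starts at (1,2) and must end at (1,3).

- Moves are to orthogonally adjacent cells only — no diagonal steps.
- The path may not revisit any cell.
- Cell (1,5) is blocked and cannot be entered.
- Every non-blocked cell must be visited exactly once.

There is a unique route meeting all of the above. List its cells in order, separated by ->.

Need to visit all 14 open cells exactly once, starting at (1,2) and ending at (1,3).
Cell (3,5) has only two open neighbours ((2,5) and (3,4)), so the path must pass straight through it: one of those is the cell it's entered from and the other is where it exits.
Route from (1,2): left to (1,1), 2× down (reaching (3,1)), right to (3,2), up to (2,2), right to (2,3), down to (3,3), 2× right (reaching (3,5)), up to (2,5), left to (2,4), up to (1,4), left to (1,3) — 13 moves in all.
Check: all 14 open cells covered.

(1,2) -> (1,1) -> (2,1) -> (3,1) -> (3,2) -> (2,2) -> (2,3) -> (3,3) -> (3,4) -> (3,5) -> (2,5) -> (2,4) -> (1,4) -> (1,3)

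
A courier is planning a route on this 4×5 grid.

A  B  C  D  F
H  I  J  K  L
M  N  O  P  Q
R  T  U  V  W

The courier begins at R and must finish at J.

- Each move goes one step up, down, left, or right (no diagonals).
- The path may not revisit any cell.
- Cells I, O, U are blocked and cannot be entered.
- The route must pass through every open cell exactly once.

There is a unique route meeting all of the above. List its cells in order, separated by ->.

Need to visit all 17 open cells exactly once, starting at R and ending at J.
Route from R: right to T, up to N, left to M, 2× up (reaching A), 4× right (reaching F), 3× down (reaching W), left to V, 2× up (reaching K), left to J — 16 moves in all.
Check: all 17 open cells covered.

R -> T -> N -> M -> H -> A -> B -> C -> D -> F -> L -> Q -> W -> V -> P -> K -> J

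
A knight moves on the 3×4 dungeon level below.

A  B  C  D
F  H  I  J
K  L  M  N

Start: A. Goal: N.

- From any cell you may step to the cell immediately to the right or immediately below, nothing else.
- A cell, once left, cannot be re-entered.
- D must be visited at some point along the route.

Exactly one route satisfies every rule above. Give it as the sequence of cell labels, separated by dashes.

A - B - C - D - J - N

Moves only go right or down, so the column and row indices never decrease.
Route from A: right 3 to D, down 2 to N — 5 moves in all.
Check: all required cells visited.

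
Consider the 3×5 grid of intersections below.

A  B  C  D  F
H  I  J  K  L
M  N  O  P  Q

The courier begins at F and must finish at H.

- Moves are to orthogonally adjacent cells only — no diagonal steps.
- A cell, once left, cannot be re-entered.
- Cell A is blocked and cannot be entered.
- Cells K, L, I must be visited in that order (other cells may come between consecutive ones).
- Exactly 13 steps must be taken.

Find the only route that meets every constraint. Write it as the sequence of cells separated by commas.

The waypoints must appear in the order K, L, I, with no cell reused.
Route from F: left 1 to D, down 1 to K, right 1 to L, down 1 to Q, left 2 to O, up 2 to C, left 1 to B, down 2 to N, left 1 to M, up 1 to H — 13 moves in all.
Check: order respected (K at step 2, L at step 3, I at step 10); 13 moves as required.

F, D, K, L, Q, P, O, J, C, B, I, N, M, H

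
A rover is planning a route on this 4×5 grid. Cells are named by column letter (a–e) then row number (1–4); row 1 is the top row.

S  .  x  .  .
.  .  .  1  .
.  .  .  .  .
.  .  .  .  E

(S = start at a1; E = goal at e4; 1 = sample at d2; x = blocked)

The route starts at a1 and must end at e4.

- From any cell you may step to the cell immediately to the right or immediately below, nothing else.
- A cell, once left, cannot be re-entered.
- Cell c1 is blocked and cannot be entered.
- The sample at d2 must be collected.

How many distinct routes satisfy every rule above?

A right/down-only route from a1 to e4 makes exactly 3 down-moves and 4 right-moves in some order.
With no other constraints that would be C(7,3) = 35 routes.
Split at d2 and multiply the segment counts (each segment already excludes blocked cells): a1→d2: 2; d2→e4: 3; product = 6.
That gives 6 routes.

6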